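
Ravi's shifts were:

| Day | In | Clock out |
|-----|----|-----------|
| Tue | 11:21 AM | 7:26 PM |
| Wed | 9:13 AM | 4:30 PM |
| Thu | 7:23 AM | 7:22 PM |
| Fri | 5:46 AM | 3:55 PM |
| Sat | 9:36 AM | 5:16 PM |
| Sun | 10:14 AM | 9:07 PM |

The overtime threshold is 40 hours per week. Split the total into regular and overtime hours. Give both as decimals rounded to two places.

Regular 40.00 hours, overtime 16.05 hours

Tue: 11:21 AM–7:26 PM = 8 h 5 min
Wed: 9:13 AM–4:30 PM = 7 h 17 min
Thu: 7:23 AM–7:22 PM = 11 h 59 min
Fri: 5:46 AM–3:55 PM = 10 h 9 min
Sat: 9:36 AM–5:16 PM = 7 h 40 min
Sun: 10:14 AM–9:07 PM = 10 h 53 min
Total worked: 56 h 3 min = 56.05 h.
Threshold 40 h → overtime 16 h 3 min, regular 40 h 0 min.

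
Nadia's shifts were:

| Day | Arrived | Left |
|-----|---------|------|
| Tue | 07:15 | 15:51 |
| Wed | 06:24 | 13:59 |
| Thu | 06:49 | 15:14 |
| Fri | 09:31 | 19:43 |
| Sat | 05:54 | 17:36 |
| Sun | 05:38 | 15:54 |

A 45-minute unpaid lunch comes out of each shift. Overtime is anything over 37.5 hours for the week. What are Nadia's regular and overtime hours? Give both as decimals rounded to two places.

Regular 37.50 hours, overtime 14.77 hours

Tue: 07:15–15:51 = 8 h 36 min; less 45 min break → 7 h 51 min
Wed: 06:24–13:59 = 7 h 35 min; less 45 min break → 6 h 50 min
Thu: 06:49–15:14 = 8 h 25 min; less 45 min break → 7 h 40 min
Fri: 09:31–19:43 = 10 h 12 min; less 45 min break → 9 h 27 min
Sat: 05:54–17:36 = 11 h 42 min; less 45 min break → 10 h 57 min
Sun: 05:38–15:54 = 10 h 16 min; less 45 min break → 9 h 31 min
Total worked: 52 h 16 min = 52.27 h.
Threshold 37.5 h → overtime 14 h 46 min, regular 37 h 30 min.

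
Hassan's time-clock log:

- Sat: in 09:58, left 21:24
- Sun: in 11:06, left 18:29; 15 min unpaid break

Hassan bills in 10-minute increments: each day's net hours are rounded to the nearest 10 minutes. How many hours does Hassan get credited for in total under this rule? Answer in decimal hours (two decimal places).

Sat: 09:58–21:24 = 11 h 26 min → rounds to 11 h 30 min
Sun: 11:06–18:29 = 7 h 23 min − 15 min = 7 h 8 min → rounds to 7 h 10 min
Total credited: 18 h 40 min.

18.67 hours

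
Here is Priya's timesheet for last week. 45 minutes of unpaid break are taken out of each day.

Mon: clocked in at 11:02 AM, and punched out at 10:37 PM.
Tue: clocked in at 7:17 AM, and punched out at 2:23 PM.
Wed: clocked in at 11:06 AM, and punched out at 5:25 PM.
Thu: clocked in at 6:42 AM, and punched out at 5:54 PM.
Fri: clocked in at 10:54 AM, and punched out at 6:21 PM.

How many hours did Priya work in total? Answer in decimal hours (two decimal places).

39.90 hours

Mon: 11:02 AM–10:37 PM = 11 h 35 min; less 45 min break → 10 h 50 min
Tue: 7:17 AM–2:23 PM = 7 h 6 min; less 45 min break → 6 h 21 min
Wed: 11:06 AM–5:25 PM = 6 h 19 min; less 45 min break → 5 h 34 min
Thu: 6:42 AM–5:54 PM = 11 h 12 min; less 45 min break → 10 h 27 min
Fri: 10:54 AM–6:21 PM = 7 h 27 min; less 45 min break → 6 h 42 min
Total: 10 h 50 min + 6 h 21 min + 5 h 34 min + 10 h 27 min + 6 h 42 min = 39 h 54 min.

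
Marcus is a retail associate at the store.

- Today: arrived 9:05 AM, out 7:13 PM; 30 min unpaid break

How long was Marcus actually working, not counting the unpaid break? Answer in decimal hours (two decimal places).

9.63 hours

Today: 9:05 AM–7:13 PM = 10 h 8 min; less 30 min break → 9 h 38 min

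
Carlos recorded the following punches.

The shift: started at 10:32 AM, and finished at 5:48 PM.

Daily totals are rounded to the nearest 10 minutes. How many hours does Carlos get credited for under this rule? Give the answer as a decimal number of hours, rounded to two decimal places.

7.33 hours

The shift: 10:32 AM–5:48 PM = 7 h 16 min → rounds to 7 h 20 min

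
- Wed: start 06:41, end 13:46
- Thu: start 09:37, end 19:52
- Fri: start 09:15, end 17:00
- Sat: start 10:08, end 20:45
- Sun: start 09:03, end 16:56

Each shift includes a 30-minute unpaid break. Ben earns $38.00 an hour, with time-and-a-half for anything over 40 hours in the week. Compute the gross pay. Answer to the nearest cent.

$1581.75

Wed: 06:41–13:46 = 7 h 5 min; less 30 min break → 6 h 35 min
Thu: 09:37–19:52 = 10 h 15 min; less 30 min break → 9 h 45 min
Fri: 09:15–17:00 = 7 h 45 min; less 30 min break → 7 h 15 min
Sat: 10:08–20:45 = 10 h 37 min; less 30 min break → 10 h 7 min
Sun: 09:03–16:56 = 7 h 53 min; less 30 min break → 7 h 23 min
Total worked: 41 h 5 min = 2465 min.
Regular 40 h 0 min = 2400 min at $38.00/h; overtime 1 h 5 min = 65 min at $57.00/h.
Pay = (2400 × $38.00 + 65 × $57.00) ÷ 60 = $1581.75.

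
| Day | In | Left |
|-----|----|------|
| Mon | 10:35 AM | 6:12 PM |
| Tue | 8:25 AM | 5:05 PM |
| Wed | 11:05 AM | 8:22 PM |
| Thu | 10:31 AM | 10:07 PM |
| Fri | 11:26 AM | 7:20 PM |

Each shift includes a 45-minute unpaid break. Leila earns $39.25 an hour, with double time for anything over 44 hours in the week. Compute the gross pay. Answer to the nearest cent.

$1621.68

Mon: 10:35 AM–6:12 PM = 7 h 37 min; less 45 min break → 6 h 52 min
Tue: 8:25 AM–5:05 PM = 8 h 40 min; less 45 min break → 7 h 55 min
Wed: 11:05 AM–8:22 PM = 9 h 17 min; less 45 min break → 8 h 32 min
Thu: 10:31 AM–10:07 PM = 11 h 36 min; less 45 min break → 10 h 51 min
Fri: 11:26 AM–7:20 PM = 7 h 54 min; less 45 min break → 7 h 9 min
Total worked: 41 h 19 min = 2479 min.
Regular 41 h 19 min = 2479 min at $39.25/h; overtime 0 h 0 min = 0 min at $78.50/h.
Pay = (2479 × $39.25 + 0 × $78.50) ÷ 60 = $1621.68.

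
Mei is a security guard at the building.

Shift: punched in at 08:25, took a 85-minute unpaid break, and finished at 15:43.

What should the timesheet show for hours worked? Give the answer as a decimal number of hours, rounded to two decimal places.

Shift: 08:25–15:43 = 7 h 18 min; less 85 min break → 5 h 53 min

5.88 hours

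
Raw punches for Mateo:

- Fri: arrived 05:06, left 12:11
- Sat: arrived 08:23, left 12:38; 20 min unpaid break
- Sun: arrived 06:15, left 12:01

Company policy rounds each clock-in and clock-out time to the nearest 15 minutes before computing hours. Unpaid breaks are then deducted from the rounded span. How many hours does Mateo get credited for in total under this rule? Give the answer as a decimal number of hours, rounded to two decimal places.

16.92 hours

Fri: in 05:06→05:00, out 12:11→12:15; 7 h 15 min
Sat: in 08:23→08:30, out 12:38→12:45; 4 h 15 min − 20 min = 3 h 55 min
Sun: in 06:15→06:15, out 12:01→12:00; 5 h 45 min
Total credited: 16 h 55 min.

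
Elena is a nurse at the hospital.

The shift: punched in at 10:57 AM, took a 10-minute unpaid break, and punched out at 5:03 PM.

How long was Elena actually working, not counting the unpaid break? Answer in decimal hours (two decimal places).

The shift: 10:57 AM–5:03 PM = 6 h 6 min; less 10 min break → 5 h 56 min

5.93 hours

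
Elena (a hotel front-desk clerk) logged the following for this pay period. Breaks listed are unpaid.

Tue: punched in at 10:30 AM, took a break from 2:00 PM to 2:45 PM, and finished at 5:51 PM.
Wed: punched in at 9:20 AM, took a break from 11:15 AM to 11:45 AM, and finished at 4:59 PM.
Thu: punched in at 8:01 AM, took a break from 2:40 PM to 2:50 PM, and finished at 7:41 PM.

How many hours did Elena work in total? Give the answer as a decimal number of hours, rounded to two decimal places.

25.25 hours

Tue: 10:30 AM–5:51 PM = 7 h 21 min; less 45 min break → 6 h 36 min
Wed: 9:20 AM–4:59 PM = 7 h 39 min; less 30 min break → 7 h 9 min
Thu: 8:01 AM–7:41 PM = 11 h 40 min; less 10 min break → 11 h 30 min
Total: 6 h 36 min + 7 h 9 min + 11 h 30 min = 25 h 15 min.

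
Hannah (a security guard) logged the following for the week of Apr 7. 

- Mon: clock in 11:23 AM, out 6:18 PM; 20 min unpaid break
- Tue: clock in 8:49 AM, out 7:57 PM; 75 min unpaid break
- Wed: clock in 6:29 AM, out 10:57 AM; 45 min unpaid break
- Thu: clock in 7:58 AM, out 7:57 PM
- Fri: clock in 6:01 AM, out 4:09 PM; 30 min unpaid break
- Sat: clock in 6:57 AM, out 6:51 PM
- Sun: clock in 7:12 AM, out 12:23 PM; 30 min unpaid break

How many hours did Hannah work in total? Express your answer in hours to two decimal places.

58.38 hours

Mon: 11:23 AM–6:18 PM = 6 h 55 min; less 20 min break → 6 h 35 min
Tue: 8:49 AM–7:57 PM = 11 h 8 min; less 75 min break → 9 h 53 min
Wed: 6:29 AM–10:57 AM = 4 h 28 min; less 45 min break → 3 h 43 min
Thu: 7:58 AM–7:57 PM = 11 h 59 min
Fri: 6:01 AM–4:09 PM = 10 h 8 min; less 30 min break → 9 h 38 min
Sat: 6:57 AM–6:51 PM = 11 h 54 min
Sun: 7:12 AM–12:23 PM = 5 h 11 min; less 30 min break → 4 h 41 min
Total: 6 h 35 min + 9 h 53 min + 3 h 43 min + 11 h 59 min + 9 h 38 min + 11 h 54 min + 4 h 41 min = 58 h 23 min.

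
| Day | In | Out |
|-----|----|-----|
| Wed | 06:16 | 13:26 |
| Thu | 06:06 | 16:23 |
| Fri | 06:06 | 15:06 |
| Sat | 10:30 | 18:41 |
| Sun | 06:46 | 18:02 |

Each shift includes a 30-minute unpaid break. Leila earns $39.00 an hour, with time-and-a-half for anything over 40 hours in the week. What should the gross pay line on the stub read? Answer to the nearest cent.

$1758.90

Wed: 06:16–13:26 = 7 h 10 min; less 30 min break → 6 h 40 min
Thu: 06:06–16:23 = 10 h 17 min; less 30 min break → 9 h 47 min
Fri: 06:06–15:06 = 9 h 0 min; less 30 min break → 8 h 30 min
Sat: 10:30–18:41 = 8 h 11 min; less 30 min break → 7 h 41 min
Sun: 06:46–18:02 = 11 h 16 min; less 30 min break → 10 h 46 min
Total worked: 43 h 24 min = 2604 min.
Regular 40 h 0 min = 2400 min at $39.00/h; overtime 3 h 24 min = 204 min at $58.50/h.
Pay = (2400 × $39.00 + 204 × $58.50) ÷ 60 = $1758.90.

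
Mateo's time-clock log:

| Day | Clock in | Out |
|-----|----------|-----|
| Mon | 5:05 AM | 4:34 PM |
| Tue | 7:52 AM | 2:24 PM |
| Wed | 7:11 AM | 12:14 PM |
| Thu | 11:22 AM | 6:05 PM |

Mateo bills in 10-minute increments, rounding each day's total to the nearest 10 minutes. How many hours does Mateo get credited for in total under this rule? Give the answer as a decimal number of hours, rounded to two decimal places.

29.67 hours

Mon: 5:05 AM–4:34 PM = 11 h 29 min → rounds to 11 h 30 min
Tue: 7:52 AM–2:24 PM = 6 h 32 min → rounds to 6 h 30 min
Wed: 7:11 AM–12:14 PM = 5 h 3 min → rounds to 5 h 0 min
Thu: 11:22 AM–6:05 PM = 6 h 43 min → rounds to 6 h 40 min
Total credited: 29 h 40 min.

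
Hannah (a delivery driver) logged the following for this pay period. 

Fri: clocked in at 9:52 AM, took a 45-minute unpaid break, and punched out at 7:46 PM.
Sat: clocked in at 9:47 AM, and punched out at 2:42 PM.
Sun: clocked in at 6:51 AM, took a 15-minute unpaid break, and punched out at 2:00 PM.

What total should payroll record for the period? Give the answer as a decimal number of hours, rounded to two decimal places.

20.97 hours

Fri: 9:52 AM–7:46 PM = 9 h 54 min; less 45 min break → 9 h 9 min
Sat: 9:47 AM–2:42 PM = 4 h 55 min
Sun: 6:51 AM–2:00 PM = 7 h 9 min; less 15 min break → 6 h 54 min
Total: 9 h 9 min + 4 h 55 min + 6 h 54 min = 20 h 58 min.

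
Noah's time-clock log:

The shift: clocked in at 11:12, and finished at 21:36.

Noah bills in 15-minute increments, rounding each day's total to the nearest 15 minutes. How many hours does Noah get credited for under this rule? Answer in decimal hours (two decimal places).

10.50 hours

The shift: 11:12–21:36 = 10 h 24 min → rounds to 10 h 30 min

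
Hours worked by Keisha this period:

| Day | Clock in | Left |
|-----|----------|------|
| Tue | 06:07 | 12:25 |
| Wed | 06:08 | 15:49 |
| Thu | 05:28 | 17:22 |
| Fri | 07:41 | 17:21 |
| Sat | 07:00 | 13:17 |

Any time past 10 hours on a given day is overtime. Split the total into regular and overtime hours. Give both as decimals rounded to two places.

Tue: 06:07–12:25 = 6 h 18 min
Wed: 06:08–15:49 = 9 h 41 min
Thu: 05:28–17:22 = 11 h 54 min
Fri: 07:41–17:21 = 9 h 40 min
Sat: 07:00–13:17 = 6 h 17 min
Tue reg 6 h 18 min / OT 0 h 0 min; Wed reg 9 h 41 min / OT 0 h 0 min; Thu reg 10 h 0 min / OT 1 h 54 min; Fri reg 9 h 40 min / OT 0 h 0 min; Sat reg 6 h 17 min / OT 0 h 0 min.
Totals: regular 41 h 56 min, overtime 1 h 54 min.

Regular 41.93 hours, overtime 1.90 hours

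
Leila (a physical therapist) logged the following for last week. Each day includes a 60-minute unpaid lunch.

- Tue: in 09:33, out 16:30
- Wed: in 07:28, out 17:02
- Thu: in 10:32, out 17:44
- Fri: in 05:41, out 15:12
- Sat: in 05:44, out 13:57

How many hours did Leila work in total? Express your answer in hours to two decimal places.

Tue: 09:33–16:30 = 6 h 57 min; less 60 min break → 5 h 57 min
Wed: 07:28–17:02 = 9 h 34 min; less 60 min break → 8 h 34 min
Thu: 10:32–17:44 = 7 h 12 min; less 60 min break → 6 h 12 min
Fri: 05:41–15:12 = 9 h 31 min; less 60 min break → 8 h 31 min
Sat: 05:44–13:57 = 8 h 13 min; less 60 min break → 7 h 13 min
Total: 5 h 57 min + 8 h 34 min + 6 h 12 min + 8 h 31 min + 7 h 13 min = 36 h 27 min.

36.45 hours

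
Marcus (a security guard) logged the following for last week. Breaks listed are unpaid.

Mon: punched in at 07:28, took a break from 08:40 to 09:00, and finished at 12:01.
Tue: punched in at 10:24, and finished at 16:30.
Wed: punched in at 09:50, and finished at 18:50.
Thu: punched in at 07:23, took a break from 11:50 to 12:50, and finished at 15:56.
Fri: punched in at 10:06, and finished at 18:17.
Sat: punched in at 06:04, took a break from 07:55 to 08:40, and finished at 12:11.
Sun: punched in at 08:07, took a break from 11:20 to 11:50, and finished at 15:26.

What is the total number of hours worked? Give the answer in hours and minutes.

47 h 14 min

Mon: 07:28–12:01 = 4 h 33 min; less 20 min break → 4 h 13 min
Tue: 10:24–16:30 = 6 h 6 min
Wed: 09:50–18:50 = 9 h 0 min
Thu: 07:23–15:56 = 8 h 33 min; less 60 min break → 7 h 33 min
Fri: 10:06–18:17 = 8 h 11 min
Sat: 06:04–12:11 = 6 h 7 min; less 45 min break → 5 h 22 min
Sun: 08:07–15:26 = 7 h 19 min; less 30 min break → 6 h 49 min
Total: 4 h 13 min + 6 h 6 min + 9 h 0 min + 7 h 33 min + 8 h 11 min + 5 h 22 min + 6 h 49 min = 47 h 14 min.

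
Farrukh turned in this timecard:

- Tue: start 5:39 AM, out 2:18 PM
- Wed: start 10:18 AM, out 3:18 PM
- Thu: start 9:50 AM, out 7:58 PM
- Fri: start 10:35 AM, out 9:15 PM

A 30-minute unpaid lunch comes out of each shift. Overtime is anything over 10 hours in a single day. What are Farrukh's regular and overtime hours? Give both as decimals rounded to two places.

Tue: 5:39 AM–2:18 PM = 8 h 39 min; less 30 min break → 8 h 9 min
Wed: 10:18 AM–3:18 PM = 5 h 0 min; less 30 min break → 4 h 30 min
Thu: 9:50 AM–7:58 PM = 10 h 8 min; less 30 min break → 9 h 38 min
Fri: 10:35 AM–9:15 PM = 10 h 40 min; less 30 min break → 10 h 10 min
Tue reg 8 h 9 min / OT 0 h 0 min; Wed reg 4 h 30 min / OT 0 h 0 min; Thu reg 9 h 38 min / OT 0 h 0 min; Fri reg 10 h 0 min / OT 0 h 10 min.
Totals: regular 32 h 17 min, overtime 0 h 10 min.

Regular 32.28 hours, overtime 0.17 hours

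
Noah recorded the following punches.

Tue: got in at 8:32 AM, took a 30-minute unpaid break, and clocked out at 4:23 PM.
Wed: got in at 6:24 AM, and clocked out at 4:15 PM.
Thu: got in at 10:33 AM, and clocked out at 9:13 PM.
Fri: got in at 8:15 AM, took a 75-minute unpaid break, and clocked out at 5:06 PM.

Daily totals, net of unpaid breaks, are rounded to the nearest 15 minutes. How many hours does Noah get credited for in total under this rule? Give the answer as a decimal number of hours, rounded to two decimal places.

35.25 hours

Tue: 8:32 AM–4:23 PM = 7 h 51 min − 30 min = 7 h 21 min → rounds to 7 h 15 min
Wed: 6:24 AM–4:15 PM = 9 h 51 min → rounds to 9 h 45 min
Thu: 10:33 AM–9:13 PM = 10 h 40 min → rounds to 10 h 45 min
Fri: 8:15 AM–5:06 PM = 8 h 51 min − 75 min = 7 h 36 min → rounds to 7 h 30 min
Total credited: 35 h 15 min.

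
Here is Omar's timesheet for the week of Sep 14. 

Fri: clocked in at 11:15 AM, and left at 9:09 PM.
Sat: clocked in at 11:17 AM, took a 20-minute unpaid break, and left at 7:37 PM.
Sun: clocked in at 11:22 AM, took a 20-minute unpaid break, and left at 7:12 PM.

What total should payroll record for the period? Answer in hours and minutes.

25 h 24 min

Fri: 11:15 AM–9:09 PM = 9 h 54 min
Sat: 11:17 AM–7:37 PM = 8 h 20 min; less 20 min break → 8 h 0 min
Sun: 11:22 AM–7:12 PM = 7 h 50 min; less 20 min break → 7 h 30 min
Total: 9 h 54 min + 8 h 0 min + 7 h 30 min = 25 h 24 min.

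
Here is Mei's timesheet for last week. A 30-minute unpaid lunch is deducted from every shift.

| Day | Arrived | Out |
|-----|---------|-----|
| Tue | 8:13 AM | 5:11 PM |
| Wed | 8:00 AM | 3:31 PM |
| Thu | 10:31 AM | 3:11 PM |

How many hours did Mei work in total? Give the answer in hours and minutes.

19 h 39 min

Tue: 8:13 AM–5:11 PM = 8 h 58 min; less 30 min break → 8 h 28 min
Wed: 8:00 AM–3:31 PM = 7 h 31 min; less 30 min break → 7 h 1 min
Thu: 10:31 AM–3:11 PM = 4 h 40 min; less 30 min break → 4 h 10 min
Total: 8 h 28 min + 7 h 1 min + 4 h 10 min = 19 h 39 min.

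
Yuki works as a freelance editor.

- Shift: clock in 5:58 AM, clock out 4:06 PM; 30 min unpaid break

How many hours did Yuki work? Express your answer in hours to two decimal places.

9.63 hours

Shift: 5:58 AM–4:06 PM = 10 h 8 min; less 30 min break → 9 h 38 min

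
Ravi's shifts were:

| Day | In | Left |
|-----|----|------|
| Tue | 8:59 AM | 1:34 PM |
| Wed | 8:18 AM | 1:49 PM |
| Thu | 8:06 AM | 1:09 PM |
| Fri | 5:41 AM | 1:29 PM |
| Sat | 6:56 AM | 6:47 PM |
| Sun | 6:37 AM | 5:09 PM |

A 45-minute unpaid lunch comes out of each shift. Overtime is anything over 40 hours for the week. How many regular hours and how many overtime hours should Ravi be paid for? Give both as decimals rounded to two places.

Regular 40.00 hours, overtime 0.83 hours

Tue: 8:59 AM–1:34 PM = 4 h 35 min; less 45 min break → 3 h 50 min
Wed: 8:18 AM–1:49 PM = 5 h 31 min; less 45 min break → 4 h 46 min
Thu: 8:06 AM–1:09 PM = 5 h 3 min; less 45 min break → 4 h 18 min
Fri: 5:41 AM–1:29 PM = 7 h 48 min; less 45 min break → 7 h 3 min
Sat: 6:56 AM–6:47 PM = 11 h 51 min; less 45 min break → 11 h 6 min
Sun: 6:37 AM–5:09 PM = 10 h 32 min; less 45 min break → 9 h 47 min
Total worked: 40 h 50 min = 40.83 h.
Threshold 40 h → overtime 0 h 50 min, regular 40 h 0 min.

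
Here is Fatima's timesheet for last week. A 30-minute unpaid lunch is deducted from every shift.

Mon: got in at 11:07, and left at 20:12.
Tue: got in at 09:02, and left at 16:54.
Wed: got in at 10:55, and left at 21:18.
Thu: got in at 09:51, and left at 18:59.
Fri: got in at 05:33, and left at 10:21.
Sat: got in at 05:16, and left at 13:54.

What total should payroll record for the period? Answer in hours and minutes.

46 h 54 min

Mon: 11:07–20:12 = 9 h 5 min; less 30 min break → 8 h 35 min
Tue: 09:02–16:54 = 7 h 52 min; less 30 min break → 7 h 22 min
Wed: 10:55–21:18 = 10 h 23 min; less 30 min break → 9 h 53 min
Thu: 09:51–18:59 = 9 h 8 min; less 30 min break → 8 h 38 min
Fri: 05:33–10:21 = 4 h 48 min; less 30 min break → 4 h 18 min
Sat: 05:16–13:54 = 8 h 38 min; less 30 min break → 8 h 8 min
Total: 8 h 35 min + 7 h 22 min + 9 h 53 min + 8 h 38 min + 4 h 18 min + 8 h 8 min = 46 h 54 min.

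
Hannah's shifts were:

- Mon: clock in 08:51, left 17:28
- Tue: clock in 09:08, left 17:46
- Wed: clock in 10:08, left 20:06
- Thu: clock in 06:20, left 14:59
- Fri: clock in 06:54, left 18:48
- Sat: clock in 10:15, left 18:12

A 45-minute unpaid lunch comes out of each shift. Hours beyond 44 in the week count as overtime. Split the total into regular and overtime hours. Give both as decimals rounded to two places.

Regular 44.00 hours, overtime 7.22 hours

Mon: 08:51–17:28 = 8 h 37 min; less 45 min break → 7 h 52 min
Tue: 09:08–17:46 = 8 h 38 min; less 45 min break → 7 h 53 min
Wed: 10:08–20:06 = 9 h 58 min; less 45 min break → 9 h 13 min
Thu: 06:20–14:59 = 8 h 39 min; less 45 min break → 7 h 54 min
Fri: 06:54–18:48 = 11 h 54 min; less 45 min break → 11 h 9 min
Sat: 10:15–18:12 = 7 h 57 min; less 45 min break → 7 h 12 min
Total worked: 51 h 13 min = 51.22 h.
Threshold 44 h → overtime 7 h 13 min, regular 44 h 0 min.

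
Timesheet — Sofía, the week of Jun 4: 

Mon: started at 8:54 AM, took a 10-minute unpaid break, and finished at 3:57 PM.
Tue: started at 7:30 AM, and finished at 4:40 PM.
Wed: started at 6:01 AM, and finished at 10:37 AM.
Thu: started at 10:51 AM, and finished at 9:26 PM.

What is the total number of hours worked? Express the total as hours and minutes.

31 h 14 min

Mon: 8:54 AM–3:57 PM = 7 h 3 min; less 10 min break → 6 h 53 min
Tue: 7:30 AM–4:40 PM = 9 h 10 min
Wed: 6:01 AM–10:37 AM = 4 h 36 min
Thu: 10:51 AM–9:26 PM = 10 h 35 min
Total: 6 h 53 min + 9 h 10 min + 4 h 36 min + 10 h 35 min = 31 h 14 min.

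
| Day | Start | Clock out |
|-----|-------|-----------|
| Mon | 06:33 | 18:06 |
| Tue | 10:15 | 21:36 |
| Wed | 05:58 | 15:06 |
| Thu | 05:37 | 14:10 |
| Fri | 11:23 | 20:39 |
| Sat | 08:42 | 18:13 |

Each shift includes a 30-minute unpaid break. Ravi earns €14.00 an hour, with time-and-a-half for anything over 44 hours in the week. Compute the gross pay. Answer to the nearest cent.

Mon: 06:33–18:06 = 11 h 33 min; less 30 min break → 11 h 3 min
Tue: 10:15–21:36 = 11 h 21 min; less 30 min break → 10 h 51 min
Wed: 05:58–15:06 = 9 h 8 min; less 30 min break → 8 h 38 min
Thu: 05:37–14:10 = 8 h 33 min; less 30 min break → 8 h 3 min
Fri: 11:23–20:39 = 9 h 16 min; less 30 min break → 8 h 46 min
Sat: 08:42–18:13 = 9 h 31 min; less 30 min break → 9 h 1 min
Total worked: 56 h 22 min = 3382 min.
Regular 44 h 0 min = 2640 min at €14.00/h; overtime 12 h 22 min = 742 min at €21.00/h.
Pay = (2640 × €14.00 + 742 × €21.00) ÷ 60 = €875.70.

€875.70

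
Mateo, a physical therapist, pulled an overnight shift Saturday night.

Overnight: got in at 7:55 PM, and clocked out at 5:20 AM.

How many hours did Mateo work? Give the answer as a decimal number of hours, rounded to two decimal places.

Overnight: 7:55 PM → midnight = 4 h 5 min; midnight → 5:20 AM = 5 h 20 min; span 9 h 25 min

9.42 hours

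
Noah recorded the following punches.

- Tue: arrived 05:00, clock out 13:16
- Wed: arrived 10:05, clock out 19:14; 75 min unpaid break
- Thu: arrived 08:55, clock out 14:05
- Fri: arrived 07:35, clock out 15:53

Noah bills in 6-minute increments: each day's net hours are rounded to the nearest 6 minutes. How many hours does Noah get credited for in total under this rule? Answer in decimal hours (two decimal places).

Tue: 05:00–13:16 = 8 h 16 min → rounds to 8 h 18 min
Wed: 10:05–19:14 = 9 h 9 min − 75 min = 7 h 54 min → rounds to 7 h 54 min
Thu: 08:55–14:05 = 5 h 10 min → rounds to 5 h 12 min
Fri: 07:35–15:53 = 8 h 18 min → rounds to 8 h 18 min
Total credited: 29 h 42 min.

29.70 hours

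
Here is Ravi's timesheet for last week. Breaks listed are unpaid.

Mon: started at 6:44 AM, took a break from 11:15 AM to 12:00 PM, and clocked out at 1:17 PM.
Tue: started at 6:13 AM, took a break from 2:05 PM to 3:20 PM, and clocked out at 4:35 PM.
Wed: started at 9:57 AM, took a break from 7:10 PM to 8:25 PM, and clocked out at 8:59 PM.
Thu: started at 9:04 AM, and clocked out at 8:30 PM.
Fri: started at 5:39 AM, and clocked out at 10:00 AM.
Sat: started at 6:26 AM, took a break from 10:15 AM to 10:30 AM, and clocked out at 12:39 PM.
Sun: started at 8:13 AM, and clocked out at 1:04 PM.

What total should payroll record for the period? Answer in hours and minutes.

Mon: 6:44 AM–1:17 PM = 6 h 33 min; less 45 min break → 5 h 48 min
Tue: 6:13 AM–4:35 PM = 10 h 22 min; less 75 min break → 9 h 7 min
Wed: 9:57 AM–8:59 PM = 11 h 2 min; less 75 min break → 9 h 47 min
Thu: 9:04 AM–8:30 PM = 11 h 26 min
Fri: 5:39 AM–10:00 AM = 4 h 21 min
Sat: 6:26 AM–12:39 PM = 6 h 13 min; less 15 min break → 5 h 58 min
Sun: 8:13 AM–1:04 PM = 4 h 51 min
Total: 5 h 48 min + 9 h 7 min + 9 h 47 min + 11 h 26 min + 4 h 21 min + 5 h 58 min + 4 h 51 min = 51 h 18 min.

51 h 18 min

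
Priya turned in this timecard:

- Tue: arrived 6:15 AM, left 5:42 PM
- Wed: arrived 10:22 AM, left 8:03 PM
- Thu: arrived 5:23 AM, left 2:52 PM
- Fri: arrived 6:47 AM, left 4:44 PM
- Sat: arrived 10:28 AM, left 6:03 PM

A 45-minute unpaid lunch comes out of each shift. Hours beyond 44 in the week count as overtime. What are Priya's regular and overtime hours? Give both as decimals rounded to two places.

Tue: 6:15 AM–5:42 PM = 11 h 27 min; less 45 min break → 10 h 42 min
Wed: 10:22 AM–8:03 PM = 9 h 41 min; less 45 min break → 8 h 56 min
Thu: 5:23 AM–2:52 PM = 9 h 29 min; less 45 min break → 8 h 44 min
Fri: 6:47 AM–4:44 PM = 9 h 57 min; less 45 min break → 9 h 12 min
Sat: 10:28 AM–6:03 PM = 7 h 35 min; less 45 min break → 6 h 50 min
Total worked: 44 h 24 min = 44.40 h.
Threshold 44 h → overtime 0 h 24 min, regular 44 h 0 min.

Regular 44.00 hours, overtime 0.40 hours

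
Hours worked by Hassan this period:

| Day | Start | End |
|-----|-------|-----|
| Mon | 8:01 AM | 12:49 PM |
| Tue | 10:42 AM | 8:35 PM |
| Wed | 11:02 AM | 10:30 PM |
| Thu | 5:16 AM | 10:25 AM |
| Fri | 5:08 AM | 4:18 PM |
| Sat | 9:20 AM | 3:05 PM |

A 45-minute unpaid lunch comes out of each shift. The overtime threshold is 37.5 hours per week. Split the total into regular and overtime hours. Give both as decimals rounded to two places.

Regular 37.50 hours, overtime 6.22 hours

Mon: 8:01 AM–12:49 PM = 4 h 48 min; less 45 min break → 4 h 3 min
Tue: 10:42 AM–8:35 PM = 9 h 53 min; less 45 min break → 9 h 8 min
Wed: 11:02 AM–10:30 PM = 11 h 28 min; less 45 min break → 10 h 43 min
Thu: 5:16 AM–10:25 AM = 5 h 9 min; less 45 min break → 4 h 24 min
Fri: 5:08 AM–4:18 PM = 11 h 10 min; less 45 min break → 10 h 25 min
Sat: 9:20 AM–3:05 PM = 5 h 45 min; less 45 min break → 5 h 0 min
Total worked: 43 h 43 min = 43.72 h.
Threshold 37.5 h → overtime 6 h 13 min, regular 37 h 30 min.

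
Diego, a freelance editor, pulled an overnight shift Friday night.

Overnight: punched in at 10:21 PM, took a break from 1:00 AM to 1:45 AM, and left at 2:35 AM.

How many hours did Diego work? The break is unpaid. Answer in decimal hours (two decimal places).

Overnight: 10:21 PM → midnight = 1 h 39 min; midnight → 2:35 AM = 2 h 35 min; span 4 h 14 min; less 45 min break → 3 h 29 min

3.48 hours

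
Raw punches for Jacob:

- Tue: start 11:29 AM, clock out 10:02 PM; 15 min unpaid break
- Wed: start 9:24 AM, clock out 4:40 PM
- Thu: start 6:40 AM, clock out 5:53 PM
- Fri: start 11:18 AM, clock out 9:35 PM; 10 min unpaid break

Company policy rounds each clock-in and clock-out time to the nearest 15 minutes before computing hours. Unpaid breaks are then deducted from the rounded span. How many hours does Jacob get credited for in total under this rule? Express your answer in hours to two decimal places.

38.83 hours

Tue: in 11:29 AM→11:30 AM, out 10:02 PM→10:00 PM; 10 h 30 min − 15 min = 10 h 15 min
Wed: in 9:24 AM→9:30 AM, out 4:40 PM→4:45 PM; 7 h 15 min
Thu: in 6:40 AM→6:45 AM, out 5:53 PM→6:00 PM; 11 h 15 min
Fri: in 11:18 AM→11:15 AM, out 9:35 PM→9:30 PM; 10 h 15 min − 10 min = 10 h 5 min
Total credited: 38 h 50 min.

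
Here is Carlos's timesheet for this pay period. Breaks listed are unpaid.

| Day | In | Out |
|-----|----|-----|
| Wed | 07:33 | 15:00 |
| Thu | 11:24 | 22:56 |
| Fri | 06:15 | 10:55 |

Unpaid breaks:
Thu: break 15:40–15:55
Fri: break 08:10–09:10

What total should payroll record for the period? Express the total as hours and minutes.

22 h 24 min

Wed: 07:33–15:00 = 7 h 27 min
Thu: 11:24–22:56 = 11 h 32 min; less 15 min break → 11 h 17 min
Fri: 06:15–10:55 = 4 h 40 min; less 60 min break → 3 h 40 min
Total: 7 h 27 min + 11 h 17 min + 3 h 40 min = 22 h 24 min.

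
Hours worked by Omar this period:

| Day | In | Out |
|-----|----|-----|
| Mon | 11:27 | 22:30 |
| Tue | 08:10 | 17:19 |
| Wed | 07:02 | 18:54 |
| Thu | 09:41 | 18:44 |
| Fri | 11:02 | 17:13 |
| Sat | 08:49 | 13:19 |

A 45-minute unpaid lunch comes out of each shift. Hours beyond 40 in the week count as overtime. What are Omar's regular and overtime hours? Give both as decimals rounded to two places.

Regular 40.00 hours, overtime 7.30 hours

Mon: 11:27–22:30 = 11 h 3 min; less 45 min break → 10 h 18 min
Tue: 08:10–17:19 = 9 h 9 min; less 45 min break → 8 h 24 min
Wed: 07:02–18:54 = 11 h 52 min; less 45 min break → 11 h 7 min
Thu: 09:41–18:44 = 9 h 3 min; less 45 min break → 8 h 18 min
Fri: 11:02–17:13 = 6 h 11 min; less 45 min break → 5 h 26 min
Sat: 08:49–13:19 = 4 h 30 min; less 45 min break → 3 h 45 min
Total worked: 47 h 18 min = 47.30 h.
Threshold 40 h → overtime 7 h 18 min, regular 40 h 0 min.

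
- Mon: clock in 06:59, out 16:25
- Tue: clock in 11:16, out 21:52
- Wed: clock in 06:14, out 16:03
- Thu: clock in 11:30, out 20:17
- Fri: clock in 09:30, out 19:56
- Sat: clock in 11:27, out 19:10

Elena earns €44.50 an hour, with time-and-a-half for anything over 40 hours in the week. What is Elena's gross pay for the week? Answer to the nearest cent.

Mon: 06:59–16:25 = 9 h 26 min
Tue: 11:16–21:52 = 10 h 36 min
Wed: 06:14–16:03 = 9 h 49 min
Thu: 11:30–20:17 = 8 h 47 min
Fri: 09:30–19:56 = 10 h 26 min
Sat: 11:27–19:10 = 7 h 43 min
Total worked: 56 h 47 min = 3407 min.
Regular 40 h 0 min = 2400 min at €44.50/h; overtime 16 h 47 min = 1007 min at €66.75/h.
Pay = (2400 × €44.50 + 1007 × €66.75) ÷ 60 = €2900.29.

€2900.29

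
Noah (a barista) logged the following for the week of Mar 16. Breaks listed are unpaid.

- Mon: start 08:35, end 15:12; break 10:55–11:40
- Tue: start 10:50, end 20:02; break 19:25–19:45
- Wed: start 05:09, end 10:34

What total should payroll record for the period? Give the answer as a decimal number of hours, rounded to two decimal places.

Mon: 08:35–15:12 = 6 h 37 min; less 45 min break → 5 h 52 min
Tue: 10:50–20:02 = 9 h 12 min; less 20 min break → 8 h 52 min
Wed: 05:09–10:34 = 5 h 25 min
Total: 5 h 52 min + 8 h 52 min + 5 h 25 min = 20 h 9 min.

20.15 hours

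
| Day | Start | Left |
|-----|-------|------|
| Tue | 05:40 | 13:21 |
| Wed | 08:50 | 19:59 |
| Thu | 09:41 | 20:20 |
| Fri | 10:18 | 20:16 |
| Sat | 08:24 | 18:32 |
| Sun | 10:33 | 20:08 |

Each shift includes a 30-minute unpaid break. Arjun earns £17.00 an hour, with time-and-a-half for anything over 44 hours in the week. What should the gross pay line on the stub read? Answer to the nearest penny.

£1058.25

Tue: 05:40–13:21 = 7 h 41 min; less 30 min break → 7 h 11 min
Wed: 08:50–19:59 = 11 h 9 min; less 30 min break → 10 h 39 min
Thu: 09:41–20:20 = 10 h 39 min; less 30 min break → 10 h 9 min
Fri: 10:18–20:16 = 9 h 58 min; less 30 min break → 9 h 28 min
Sat: 08:24–18:32 = 10 h 8 min; less 30 min break → 9 h 38 min
Sun: 10:33–20:08 = 9 h 35 min; less 30 min break → 9 h 5 min
Total worked: 56 h 10 min = 3370 min.
Regular 44 h 0 min = 2640 min at £17.00/h; overtime 12 h 10 min = 730 min at £25.50/h.
Pay = (2640 × £17.00 + 730 × £25.50) ÷ 60 = £1058.25.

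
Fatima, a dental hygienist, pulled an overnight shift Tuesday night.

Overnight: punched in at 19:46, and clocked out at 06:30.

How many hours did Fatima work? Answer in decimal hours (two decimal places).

10.73 hours

Overnight: 19:46 → midnight = 4 h 14 min; midnight → 06:30 = 6 h 30 min; span 10 h 44 min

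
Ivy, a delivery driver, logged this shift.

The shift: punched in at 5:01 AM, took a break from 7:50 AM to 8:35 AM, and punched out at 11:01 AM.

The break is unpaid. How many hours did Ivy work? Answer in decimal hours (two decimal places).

5.25 hours

The shift: 5:01 AM–11:01 AM = 6 h 0 min; less 45 min break → 5 h 15 min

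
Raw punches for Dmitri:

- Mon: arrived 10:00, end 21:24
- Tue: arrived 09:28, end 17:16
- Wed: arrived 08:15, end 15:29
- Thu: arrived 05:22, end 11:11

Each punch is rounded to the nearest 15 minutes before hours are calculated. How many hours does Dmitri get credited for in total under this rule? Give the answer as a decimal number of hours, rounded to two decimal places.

32.50 hours

Mon: in 10:00→10:00, out 21:24→21:30; 11 h 30 min
Tue: in 09:28→09:30, out 17:16→17:15; 7 h 45 min
Wed: in 08:15→08:15, out 15:29→15:30; 7 h 15 min
Thu: in 05:22→05:15, out 11:11→11:15; 6 h 0 min
Total credited: 32 h 30 min.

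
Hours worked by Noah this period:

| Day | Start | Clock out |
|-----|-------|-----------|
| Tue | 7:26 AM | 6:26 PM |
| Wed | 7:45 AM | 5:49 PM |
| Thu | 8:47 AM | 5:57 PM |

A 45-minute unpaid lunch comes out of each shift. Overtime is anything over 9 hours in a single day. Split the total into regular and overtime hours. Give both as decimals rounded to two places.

Regular 26.42 hours, overtime 1.57 hours

Tue: 7:26 AM–6:26 PM = 11 h 0 min; less 45 min break → 10 h 15 min
Wed: 7:45 AM–5:49 PM = 10 h 4 min; less 45 min break → 9 h 19 min
Thu: 8:47 AM–5:57 PM = 9 h 10 min; less 45 min break → 8 h 25 min
Tue reg 9 h 0 min / OT 1 h 15 min; Wed reg 9 h 0 min / OT 0 h 19 min; Thu reg 8 h 25 min / OT 0 h 0 min.
Totals: regular 26 h 25 min, overtime 1 h 34 min.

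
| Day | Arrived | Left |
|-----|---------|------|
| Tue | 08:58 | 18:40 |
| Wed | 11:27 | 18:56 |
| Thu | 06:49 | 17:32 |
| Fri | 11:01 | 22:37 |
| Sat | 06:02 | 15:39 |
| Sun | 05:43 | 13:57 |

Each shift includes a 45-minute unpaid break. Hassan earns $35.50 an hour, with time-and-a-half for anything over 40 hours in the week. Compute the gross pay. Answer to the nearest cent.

$2104.26

Tue: 08:58–18:40 = 9 h 42 min; less 45 min break → 8 h 57 min
Wed: 11:27–18:56 = 7 h 29 min; less 45 min break → 6 h 44 min
Thu: 06:49–17:32 = 10 h 43 min; less 45 min break → 9 h 58 min
Fri: 11:01–22:37 = 11 h 36 min; less 45 min break → 10 h 51 min
Sat: 06:02–15:39 = 9 h 37 min; less 45 min break → 8 h 52 min
Sun: 05:43–13:57 = 8 h 14 min; less 45 min break → 7 h 29 min
Total worked: 52 h 51 min = 3171 min.
Regular 40 h 0 min = 2400 min at $35.50/h; overtime 12 h 51 min = 771 min at $53.25/h.
Pay = (2400 × $35.50 + 771 × $53.25) ÷ 60 = $2104.26.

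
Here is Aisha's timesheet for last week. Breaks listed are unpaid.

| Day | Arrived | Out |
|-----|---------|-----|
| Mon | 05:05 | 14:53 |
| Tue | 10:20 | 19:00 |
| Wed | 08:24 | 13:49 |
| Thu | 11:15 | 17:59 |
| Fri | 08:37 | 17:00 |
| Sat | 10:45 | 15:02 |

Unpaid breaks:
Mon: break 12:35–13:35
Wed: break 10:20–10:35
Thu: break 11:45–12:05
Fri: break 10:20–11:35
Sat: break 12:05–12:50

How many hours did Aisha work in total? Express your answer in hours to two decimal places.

39.70 hours

Mon: 05:05–14:53 = 9 h 48 min; less 60 min break → 8 h 48 min
Tue: 10:20–19:00 = 8 h 40 min
Wed: 08:24–13:49 = 5 h 25 min; less 15 min break → 5 h 10 min
Thu: 11:15–17:59 = 6 h 44 min; less 20 min break → 6 h 24 min
Fri: 08:37–17:00 = 8 h 23 min; less 75 min break → 7 h 8 min
Sat: 10:45–15:02 = 4 h 17 min; less 45 min break → 3 h 32 min
Total: 8 h 48 min + 8 h 40 min + 5 h 10 min + 6 h 24 min + 7 h 8 min + 3 h 32 min = 39 h 42 min.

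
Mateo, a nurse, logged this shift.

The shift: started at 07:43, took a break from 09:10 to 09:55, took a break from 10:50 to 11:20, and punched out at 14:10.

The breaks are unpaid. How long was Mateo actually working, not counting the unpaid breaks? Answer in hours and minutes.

The shift: 07:43–14:10 = 6 h 27 min; less 75 min break → 5 h 12 min

5 h 12 min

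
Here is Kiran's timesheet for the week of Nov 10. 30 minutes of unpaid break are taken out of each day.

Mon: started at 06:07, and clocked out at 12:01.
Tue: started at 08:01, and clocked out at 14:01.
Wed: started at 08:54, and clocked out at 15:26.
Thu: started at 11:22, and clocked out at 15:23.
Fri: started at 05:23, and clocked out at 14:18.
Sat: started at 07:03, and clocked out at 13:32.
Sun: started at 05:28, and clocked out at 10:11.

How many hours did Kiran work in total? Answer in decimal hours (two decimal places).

Mon: 06:07–12:01 = 5 h 54 min; less 30 min break → 5 h 24 min
Tue: 08:01–14:01 = 6 h 0 min; less 30 min break → 5 h 30 min
Wed: 08:54–15:26 = 6 h 32 min; less 30 min break → 6 h 2 min
Thu: 11:22–15:23 = 4 h 1 min; less 30 min break → 3 h 31 min
Fri: 05:23–14:18 = 8 h 55 min; less 30 min break → 8 h 25 min
Sat: 07:03–13:32 = 6 h 29 min; less 30 min break → 5 h 59 min
Sun: 05:28–10:11 = 4 h 43 min; less 30 min break → 4 h 13 min
Total: 5 h 24 min + 5 h 30 min + 6 h 2 min + 3 h 31 min + 8 h 25 min + 5 h 59 min + 4 h 13 min = 39 h 4 min.

39.07 hours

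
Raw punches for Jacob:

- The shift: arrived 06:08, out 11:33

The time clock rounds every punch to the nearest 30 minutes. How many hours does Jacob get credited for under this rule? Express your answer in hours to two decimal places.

The shift: in 06:08→06:00, out 11:33→11:30; 5 h 30 min

5.50 hours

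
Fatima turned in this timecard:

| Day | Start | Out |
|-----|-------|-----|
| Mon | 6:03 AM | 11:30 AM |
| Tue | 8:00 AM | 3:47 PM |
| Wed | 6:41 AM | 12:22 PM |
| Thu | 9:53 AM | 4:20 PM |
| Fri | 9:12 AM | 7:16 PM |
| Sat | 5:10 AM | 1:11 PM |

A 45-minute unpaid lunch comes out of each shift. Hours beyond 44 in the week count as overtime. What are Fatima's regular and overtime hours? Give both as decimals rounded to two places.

Regular 38.95 hours, overtime 0.00 hours

Mon: 6:03 AM–11:30 AM = 5 h 27 min; less 45 min break → 4 h 42 min
Tue: 8:00 AM–3:47 PM = 7 h 47 min; less 45 min break → 7 h 2 min
Wed: 6:41 AM–12:22 PM = 5 h 41 min; less 45 min break → 4 h 56 min
Thu: 9:53 AM–4:20 PM = 6 h 27 min; less 45 min break → 5 h 42 min
Fri: 9:12 AM–7:16 PM = 10 h 4 min; less 45 min break → 9 h 19 min
Sat: 5:10 AM–1:11 PM = 8 h 1 min; less 45 min break → 7 h 16 min
Total worked: 38 h 57 min = 38.95 h.
Threshold 44 h → overtime 0 h 0 min, regular 38 h 57 min.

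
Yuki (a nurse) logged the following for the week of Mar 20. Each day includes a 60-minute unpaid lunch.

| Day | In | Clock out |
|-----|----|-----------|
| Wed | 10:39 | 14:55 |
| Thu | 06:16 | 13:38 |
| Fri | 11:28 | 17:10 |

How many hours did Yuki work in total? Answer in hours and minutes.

14 h 20 min

Wed: 10:39–14:55 = 4 h 16 min; less 60 min break → 3 h 16 min
Thu: 06:16–13:38 = 7 h 22 min; less 60 min break → 6 h 22 min
Fri: 11:28–17:10 = 5 h 42 min; less 60 min break → 4 h 42 min
Total: 3 h 16 min + 6 h 22 min + 4 h 42 min = 14 h 20 min.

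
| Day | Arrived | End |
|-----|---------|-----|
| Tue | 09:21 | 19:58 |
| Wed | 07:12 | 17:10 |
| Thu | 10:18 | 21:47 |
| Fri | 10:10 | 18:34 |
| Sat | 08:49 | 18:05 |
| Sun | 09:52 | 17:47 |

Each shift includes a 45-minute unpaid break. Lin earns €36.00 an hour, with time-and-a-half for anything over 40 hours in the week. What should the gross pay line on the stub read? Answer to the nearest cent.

Tue: 09:21–19:58 = 10 h 37 min; less 45 min break → 9 h 52 min
Wed: 07:12–17:10 = 9 h 58 min; less 45 min break → 9 h 13 min
Thu: 10:18–21:47 = 11 h 29 min; less 45 min break → 10 h 44 min
Fri: 10:10–18:34 = 8 h 24 min; less 45 min break → 7 h 39 min
Sat: 08:49–18:05 = 9 h 16 min; less 45 min break → 8 h 31 min
Sun: 09:52–17:47 = 7 h 55 min; less 45 min break → 7 h 10 min
Total worked: 53 h 9 min = 3189 min.
Regular 40 h 0 min = 2400 min at €36.00/h; overtime 13 h 9 min = 789 min at €54.00/h.
Pay = (2400 × €36.00 + 789 × €54.00) ÷ 60 = €2150.10.

€2150.10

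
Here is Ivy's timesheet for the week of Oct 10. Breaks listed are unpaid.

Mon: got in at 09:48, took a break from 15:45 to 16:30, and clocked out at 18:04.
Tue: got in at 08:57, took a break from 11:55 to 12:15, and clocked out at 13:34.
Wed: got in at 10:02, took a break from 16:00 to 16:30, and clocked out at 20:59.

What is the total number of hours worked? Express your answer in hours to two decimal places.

Mon: 09:48–18:04 = 8 h 16 min; less 45 min break → 7 h 31 min
Tue: 08:57–13:34 = 4 h 37 min; less 20 min break → 4 h 17 min
Wed: 10:02–20:59 = 10 h 57 min; less 30 min break → 10 h 27 min
Total: 7 h 31 min + 4 h 17 min + 10 h 27 min = 22 h 15 min.

22.25 hours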